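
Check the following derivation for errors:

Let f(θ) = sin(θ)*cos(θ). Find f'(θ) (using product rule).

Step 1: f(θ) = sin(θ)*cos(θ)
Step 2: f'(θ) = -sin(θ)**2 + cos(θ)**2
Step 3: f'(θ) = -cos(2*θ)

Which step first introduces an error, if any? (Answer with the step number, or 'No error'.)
Step 3

Step 3 is incorrect due to a sign flip.
The step shows: -cos(2*θ)
The correct value should be: cos(2*θ)

Explanation: The sign of the whole expression was flipped: the term cos(2*θ) was incorrectly written as -cos(2*θ)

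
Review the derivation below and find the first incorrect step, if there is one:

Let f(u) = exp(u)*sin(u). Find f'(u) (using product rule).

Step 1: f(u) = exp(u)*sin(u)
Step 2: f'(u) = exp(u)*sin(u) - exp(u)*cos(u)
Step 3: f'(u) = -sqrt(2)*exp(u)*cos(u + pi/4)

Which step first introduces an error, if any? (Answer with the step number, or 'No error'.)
Step 2

Step 2 is incorrect due to a sign flip.
The step shows: exp(u)*sin(u) - exp(u)*cos(u)
The correct value should be: exp(u)*sin(u) + exp(u)*cos(u)

Explanation: The sign of one term was flipped: the term exp(u)*cos(u) was incorrectly written as -exp(u)*cos(u)
The later steps are derived from this incorrect expression, so the error originates in Step 2.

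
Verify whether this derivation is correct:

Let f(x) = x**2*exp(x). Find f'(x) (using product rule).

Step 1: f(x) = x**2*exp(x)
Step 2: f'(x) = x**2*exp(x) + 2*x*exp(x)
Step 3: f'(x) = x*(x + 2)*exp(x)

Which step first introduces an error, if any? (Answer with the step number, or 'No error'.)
No error

All steps in this derivation are correct.
The final answer f'(x) = x*(x + 2)*exp(x) is valid.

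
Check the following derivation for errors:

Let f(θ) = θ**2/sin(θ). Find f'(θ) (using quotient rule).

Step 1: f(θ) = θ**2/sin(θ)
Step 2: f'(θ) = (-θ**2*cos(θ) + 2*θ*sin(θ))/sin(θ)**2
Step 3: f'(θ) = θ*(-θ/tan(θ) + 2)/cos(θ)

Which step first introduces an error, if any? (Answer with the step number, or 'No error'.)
Step 3

Step 3 is incorrect due to a wrong trig function.
The step shows: θ*(-θ/tan(θ) + 2)/cos(θ)
The correct value should be: θ*(-θ/tan(θ) + 2)/sin(θ)

Explanation: sin(θ) was incorrectly written as cos(θ): the term θ*(-θ/tan(θ) + 2)/sin(θ) was incorrectly written as θ*(-θ/tan(θ) + 2)/cos(θ)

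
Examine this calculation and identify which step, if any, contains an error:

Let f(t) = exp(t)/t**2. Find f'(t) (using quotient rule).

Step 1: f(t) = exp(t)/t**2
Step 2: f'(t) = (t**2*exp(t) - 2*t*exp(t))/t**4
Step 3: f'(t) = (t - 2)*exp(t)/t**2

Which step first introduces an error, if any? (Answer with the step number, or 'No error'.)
Step 3

Step 3 is incorrect due to a wrong exponent.
The step shows: (t - 2)*exp(t)/t**2
The correct value should be: (t - 2)*exp(t)/t**3

Explanation: The exponent -3 on t was incorrectly written as -2: the term (t - 2)*exp(t)/t**3 was incorrectly written as (t - 2)*exp(t)/t**2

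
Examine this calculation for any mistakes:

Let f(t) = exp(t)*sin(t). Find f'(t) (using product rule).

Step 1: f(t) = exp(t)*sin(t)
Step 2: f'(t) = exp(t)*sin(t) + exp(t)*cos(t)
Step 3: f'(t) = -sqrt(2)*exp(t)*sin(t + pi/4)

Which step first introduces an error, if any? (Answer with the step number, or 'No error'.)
Step 3

Step 3 is incorrect due to a sign flip.
The step shows: -sqrt(2)*exp(t)*sin(t + pi/4)
The correct value should be: sqrt(2)*exp(t)*sin(t + pi/4)

Explanation: The sign of the whole expression was flipped: the term sqrt(2)*exp(t)*sin(t + pi/4) was incorrectly written as -sqrt(2)*exp(t)*sin(t + pi/4)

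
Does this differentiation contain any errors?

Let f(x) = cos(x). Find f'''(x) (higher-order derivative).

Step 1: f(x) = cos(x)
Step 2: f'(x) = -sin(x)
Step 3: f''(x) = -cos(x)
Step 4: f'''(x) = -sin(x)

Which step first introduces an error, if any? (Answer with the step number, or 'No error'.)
Step 4

Step 4 is incorrect due to a sign flip.
The step shows: -sin(x)
The correct value should be: sin(x)

Explanation: The sign of the whole expression was flipped: the term sin(x) was incorrectly written as -sin(x)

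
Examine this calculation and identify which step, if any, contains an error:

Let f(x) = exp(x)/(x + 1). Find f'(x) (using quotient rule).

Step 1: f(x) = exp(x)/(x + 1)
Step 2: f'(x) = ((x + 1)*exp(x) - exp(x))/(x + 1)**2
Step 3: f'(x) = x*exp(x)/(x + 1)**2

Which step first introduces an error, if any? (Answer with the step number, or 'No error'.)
No error

All steps in this derivation are correct.
The final answer f'(x) = x*exp(x)/(x + 1)**2 is valid.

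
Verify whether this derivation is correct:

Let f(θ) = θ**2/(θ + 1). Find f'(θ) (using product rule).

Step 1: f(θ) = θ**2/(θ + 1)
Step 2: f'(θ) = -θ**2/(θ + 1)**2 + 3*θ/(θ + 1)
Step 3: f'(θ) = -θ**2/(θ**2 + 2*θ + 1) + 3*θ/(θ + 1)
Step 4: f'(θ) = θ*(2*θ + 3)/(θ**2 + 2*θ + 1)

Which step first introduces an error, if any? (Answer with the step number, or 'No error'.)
Step 2

Step 2 is incorrect due to a wrong coefficient.
The step shows: -θ**2/(θ + 1)**2 + 3*θ/(θ + 1)
The correct value should be: -θ**2/(θ + 1)**2 + 2*θ/(θ + 1)

Explanation: The coefficient 2 was incorrectly written as 3: the term 2*θ/(θ + 1) was incorrectly written as 3*θ/(θ + 1)
The later steps are derived from this incorrect expression, so the error originates in Step 2.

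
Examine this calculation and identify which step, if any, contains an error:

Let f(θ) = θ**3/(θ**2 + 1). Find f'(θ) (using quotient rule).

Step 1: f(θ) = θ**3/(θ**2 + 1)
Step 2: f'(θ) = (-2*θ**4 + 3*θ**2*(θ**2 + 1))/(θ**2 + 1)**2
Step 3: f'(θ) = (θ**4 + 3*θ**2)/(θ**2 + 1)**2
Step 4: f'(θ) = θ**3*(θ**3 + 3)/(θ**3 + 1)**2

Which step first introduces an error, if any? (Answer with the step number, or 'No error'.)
Step 4

Step 4 is incorrect due to a wrong exponent.
The step shows: θ**3*(θ**3 + 3)/(θ**3 + 1)**2
The correct value should be: θ**2*(θ**2 + 3)/(θ**2 + 1)**2

Explanation: The exponent 2 on θ was incorrectly written as 3: the term θ**2*(θ**2 + 3)/(θ**2 + 1)**2 was incorrectly written as θ**3*(θ**3 + 3)/(θ**3 + 1)**2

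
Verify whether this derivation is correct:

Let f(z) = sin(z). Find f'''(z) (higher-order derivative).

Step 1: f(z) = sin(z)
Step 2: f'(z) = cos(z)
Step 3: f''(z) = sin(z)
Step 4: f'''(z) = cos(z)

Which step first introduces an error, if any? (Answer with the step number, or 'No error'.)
Step 3

Step 3 is incorrect due to a sign flip.
The step shows: sin(z)
The correct value should be: -sin(z)

Explanation: The sign of the whole expression was flipped: the term -sin(z) was incorrectly written as sin(z)
The later steps are derived from this incorrect expression, so the error originates in Step 3.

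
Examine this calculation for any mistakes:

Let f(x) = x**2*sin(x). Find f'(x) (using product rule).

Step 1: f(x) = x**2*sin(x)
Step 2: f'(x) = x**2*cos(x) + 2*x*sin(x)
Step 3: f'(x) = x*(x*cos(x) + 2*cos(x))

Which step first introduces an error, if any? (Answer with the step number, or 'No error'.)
Step 3

Step 3 is incorrect due to a wrong trig function.
The step shows: x*(x*cos(x) + 2*cos(x))
The correct value should be: x*(x*cos(x) + 2*sin(x))

Explanation: sin(x) was incorrectly written as cos(x): the term x*(x*cos(x) + 2*sin(x)) was incorrectly written as x*(x*cos(x) + 2*cos(x))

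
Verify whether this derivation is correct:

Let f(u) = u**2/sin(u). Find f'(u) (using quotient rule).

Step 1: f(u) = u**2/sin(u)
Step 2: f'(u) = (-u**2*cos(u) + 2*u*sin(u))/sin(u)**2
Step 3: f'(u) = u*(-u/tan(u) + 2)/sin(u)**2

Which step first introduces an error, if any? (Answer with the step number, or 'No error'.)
Step 3

Step 3 is incorrect due to a wrong exponent.
The step shows: u*(-u/tan(u) + 2)/sin(u)**2
The correct value should be: u*(-u/tan(u) + 2)/sin(u)

Explanation: The exponent -1 on sin(u) was incorrectly written as -2: the term u*(-u/tan(u) + 2)/sin(u) was incorrectly written as u*(-u/tan(u) + 2)/sin(u)**2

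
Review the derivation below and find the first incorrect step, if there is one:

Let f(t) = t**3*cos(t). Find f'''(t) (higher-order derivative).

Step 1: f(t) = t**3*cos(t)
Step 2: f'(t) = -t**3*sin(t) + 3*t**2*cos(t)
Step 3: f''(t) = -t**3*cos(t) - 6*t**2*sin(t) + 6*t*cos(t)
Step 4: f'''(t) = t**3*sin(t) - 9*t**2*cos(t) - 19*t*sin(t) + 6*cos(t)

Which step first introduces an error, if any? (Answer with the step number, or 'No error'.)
Step 4

Step 4 is incorrect due to a wrong coefficient.
The step shows: t**3*sin(t) - 9*t**2*cos(t) - 19*t*sin(t) + 6*cos(t)
The correct value should be: t**3*sin(t) - 9*t**2*cos(t) - 18*t*sin(t) + 6*cos(t)

Explanation: The coefficient -18 was incorrectly written as -19: the term -18*t*sin(t) was incorrectly written as -19*t*sin(t)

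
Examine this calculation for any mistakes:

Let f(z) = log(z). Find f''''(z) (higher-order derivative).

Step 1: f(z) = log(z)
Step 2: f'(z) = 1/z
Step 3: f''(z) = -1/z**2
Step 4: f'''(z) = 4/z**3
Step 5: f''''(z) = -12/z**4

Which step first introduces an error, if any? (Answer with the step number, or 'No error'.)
Step 4

Step 4 is incorrect due to a wrong coefficient.
The step shows: 4/z**3
The correct value should be: 2/z**3

Explanation: The coefficient 2 was incorrectly written as 4: the term 2/z**3 was incorrectly written as 4/z**3
The later steps are derived from this incorrect expression, so the error originates in Step 4.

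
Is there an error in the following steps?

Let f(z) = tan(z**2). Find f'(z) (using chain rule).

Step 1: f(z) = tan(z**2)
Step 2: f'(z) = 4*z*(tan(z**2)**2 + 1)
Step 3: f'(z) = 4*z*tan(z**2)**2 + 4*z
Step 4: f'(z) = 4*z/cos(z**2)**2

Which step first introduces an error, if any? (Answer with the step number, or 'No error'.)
Step 2

Step 2 is incorrect due to a wrong coefficient.
The step shows: 4*z*(tan(z**2)**2 + 1)
The correct value should be: 2*z*(tan(z**2)**2 + 1)

Explanation: The coefficient 2 was incorrectly written as 4: the term 2*z*(tan(z**2)**2 + 1) was incorrectly written as 4*z*(tan(z**2)**2 + 1)
The later steps are derived from this incorrect expression, so the error originates in Step 2.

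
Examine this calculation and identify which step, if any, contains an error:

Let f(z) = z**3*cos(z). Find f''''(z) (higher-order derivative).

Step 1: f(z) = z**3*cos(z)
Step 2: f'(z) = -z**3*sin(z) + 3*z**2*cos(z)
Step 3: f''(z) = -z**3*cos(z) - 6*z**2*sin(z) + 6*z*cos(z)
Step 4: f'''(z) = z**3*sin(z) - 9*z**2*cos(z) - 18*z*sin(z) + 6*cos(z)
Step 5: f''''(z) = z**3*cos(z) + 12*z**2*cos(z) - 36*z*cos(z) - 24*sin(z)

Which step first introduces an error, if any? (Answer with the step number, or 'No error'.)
Step 5

Step 5 is incorrect due to a wrong trig function.
The step shows: z**3*cos(z) + 12*z**2*cos(z) - 36*z*cos(z) - 24*sin(z)
The correct value should be: z**3*cos(z) + 12*z**2*sin(z) - 36*z*cos(z) - 24*sin(z)

Explanation: sin(z) was incorrectly written as cos(z): the term 12*z**2*sin(z) was incorrectly written as 12*z**2*cos(z)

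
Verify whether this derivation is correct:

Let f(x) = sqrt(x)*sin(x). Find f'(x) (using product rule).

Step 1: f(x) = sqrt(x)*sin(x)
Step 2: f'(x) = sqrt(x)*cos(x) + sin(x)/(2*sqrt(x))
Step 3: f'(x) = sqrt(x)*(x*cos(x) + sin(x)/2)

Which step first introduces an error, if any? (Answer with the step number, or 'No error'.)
Step 3

Step 3 is incorrect due to a wrong exponent.
The step shows: sqrt(x)*(x*cos(x) + sin(x)/2)
The correct value should be: (x*cos(x) + sin(x)/2)/sqrt(x)

Explanation: The exponent -1/2 on x was incorrectly written as 1/2: the term (x*cos(x) + sin(x)/2)/sqrt(x) was incorrectly written as sqrt(x)*(x*cos(x) + sin(x)/2)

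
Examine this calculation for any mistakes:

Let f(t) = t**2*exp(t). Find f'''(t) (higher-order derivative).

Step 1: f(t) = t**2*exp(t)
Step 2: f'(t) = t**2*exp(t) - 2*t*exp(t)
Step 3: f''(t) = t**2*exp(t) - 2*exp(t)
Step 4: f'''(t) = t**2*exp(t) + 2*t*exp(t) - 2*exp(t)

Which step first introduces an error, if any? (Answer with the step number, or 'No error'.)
Step 2

Step 2 is incorrect due to a sign flip.
The step shows: t**2*exp(t) - 2*t*exp(t)
The correct value should be: t**2*exp(t) + 2*t*exp(t)

Explanation: The sign of one term was flipped: the term 2*t*exp(t) was incorrectly written as -2*t*exp(t)
The later steps are derived from this incorrect expression, so the error originates in Step 2.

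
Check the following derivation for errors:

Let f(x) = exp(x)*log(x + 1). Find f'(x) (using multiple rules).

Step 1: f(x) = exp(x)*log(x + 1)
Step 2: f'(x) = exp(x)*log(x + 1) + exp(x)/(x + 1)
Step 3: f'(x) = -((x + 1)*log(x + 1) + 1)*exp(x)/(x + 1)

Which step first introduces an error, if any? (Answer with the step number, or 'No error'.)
Step 3

Step 3 is incorrect due to a sign flip.
The step shows: -((x + 1)*log(x + 1) + 1)*exp(x)/(x + 1)
The correct value should be: ((x + 1)*log(x + 1) + 1)*exp(x)/(x + 1)

Explanation: The sign of the whole expression was flipped: the term ((x + 1)*log(x + 1) + 1)*exp(x)/(x + 1) was incorrectly written as -((x + 1)*log(x + 1) + 1)*exp(x)/(x + 1)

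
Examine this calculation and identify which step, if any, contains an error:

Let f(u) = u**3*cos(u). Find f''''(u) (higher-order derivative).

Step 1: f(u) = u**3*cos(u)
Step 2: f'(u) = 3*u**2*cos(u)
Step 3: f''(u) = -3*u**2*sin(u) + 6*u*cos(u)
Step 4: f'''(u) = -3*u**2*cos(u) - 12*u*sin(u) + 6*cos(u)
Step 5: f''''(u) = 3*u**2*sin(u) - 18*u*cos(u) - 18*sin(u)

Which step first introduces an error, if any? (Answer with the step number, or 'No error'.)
Step 2

Step 2 is incorrect due to a dropped term.
The step shows: 3*u**2*cos(u)
The correct value should be: -u**3*sin(u) + 3*u**2*cos(u)

Explanation: A term was dropped: the term -u**3*sin(u) was incorrectly omitted
The later steps are derived from this incorrect expression, so the error originates in Step 2.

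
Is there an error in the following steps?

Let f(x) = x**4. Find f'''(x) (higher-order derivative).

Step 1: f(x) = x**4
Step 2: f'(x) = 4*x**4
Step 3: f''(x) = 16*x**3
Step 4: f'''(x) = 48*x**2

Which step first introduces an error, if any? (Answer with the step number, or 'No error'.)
Step 2

Step 2 is incorrect due to a wrong exponent.
The step shows: 4*x**4
The correct value should be: 4*x**3

Explanation: The exponent 3 on x was incorrectly written as 4: the term 4*x**3 was incorrectly written as 4*x**4
The later steps are derived from this incorrect expression, so the error originates in Step 2.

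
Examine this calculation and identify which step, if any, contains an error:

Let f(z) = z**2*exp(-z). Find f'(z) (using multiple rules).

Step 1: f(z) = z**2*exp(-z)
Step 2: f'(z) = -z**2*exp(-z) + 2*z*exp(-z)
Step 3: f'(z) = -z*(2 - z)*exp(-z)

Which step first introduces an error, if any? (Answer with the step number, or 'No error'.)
Step 3

Step 3 is incorrect due to a sign flip.
The step shows: -z*(2 - z)*exp(-z)
The correct value should be: z*(2 - z)*exp(-z)

Explanation: The sign of the whole expression was flipped: the term z*(2 - z)*exp(-z) was incorrectly written as -z*(2 - z)*exp(-z)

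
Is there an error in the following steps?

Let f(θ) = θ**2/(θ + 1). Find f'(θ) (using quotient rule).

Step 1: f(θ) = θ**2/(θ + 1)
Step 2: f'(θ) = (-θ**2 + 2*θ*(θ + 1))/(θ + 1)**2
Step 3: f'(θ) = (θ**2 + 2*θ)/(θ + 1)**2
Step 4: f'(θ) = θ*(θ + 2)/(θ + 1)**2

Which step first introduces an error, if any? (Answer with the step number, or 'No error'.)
No error

All steps in this derivation are correct.
The final answer f'(θ) = θ*(θ + 2)/(θ + 1)**2 is valid.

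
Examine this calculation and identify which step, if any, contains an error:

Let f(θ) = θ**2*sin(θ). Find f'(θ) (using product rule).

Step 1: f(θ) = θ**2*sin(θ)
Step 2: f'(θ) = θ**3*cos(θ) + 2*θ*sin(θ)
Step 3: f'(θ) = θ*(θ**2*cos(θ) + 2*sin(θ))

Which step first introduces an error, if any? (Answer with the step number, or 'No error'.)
Step 2

Step 2 is incorrect due to a wrong exponent.
The step shows: θ**3*cos(θ) + 2*θ*sin(θ)
The correct value should be: θ**2*cos(θ) + 2*θ*sin(θ)

Explanation: The exponent 2 on θ was incorrectly written as 3: the term θ**2*cos(θ) was incorrectly written as θ**3*cos(θ)
The later steps are derived from this incorrect expression, so the error originates in Step 2.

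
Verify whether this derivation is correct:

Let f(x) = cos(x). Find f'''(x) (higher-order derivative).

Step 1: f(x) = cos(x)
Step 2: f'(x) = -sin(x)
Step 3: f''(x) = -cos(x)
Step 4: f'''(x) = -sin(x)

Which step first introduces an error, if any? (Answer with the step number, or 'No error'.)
Step 4

Step 4 is incorrect due to a sign flip.
The step shows: -sin(x)
The correct value should be: sin(x)

Explanation: The sign of the whole expression was flipped: the term sin(x) was incorrectly written as -sin(x)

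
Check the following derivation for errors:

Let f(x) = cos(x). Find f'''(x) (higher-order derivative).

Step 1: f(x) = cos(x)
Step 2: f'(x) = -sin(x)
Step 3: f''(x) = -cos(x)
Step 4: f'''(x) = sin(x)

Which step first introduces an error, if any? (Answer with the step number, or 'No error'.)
No error

All steps in this derivation are correct.
The final answer f'''(x) = sin(x) is valid.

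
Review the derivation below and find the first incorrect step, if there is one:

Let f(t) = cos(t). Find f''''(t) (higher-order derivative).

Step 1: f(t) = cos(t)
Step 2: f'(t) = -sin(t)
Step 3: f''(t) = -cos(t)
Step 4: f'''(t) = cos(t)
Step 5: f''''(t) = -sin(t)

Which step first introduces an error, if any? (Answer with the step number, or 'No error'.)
Step 4

Step 4 is incorrect due to a wrong trig function.
The step shows: cos(t)
The correct value should be: sin(t)

Explanation: sin(t) was incorrectly written as cos(t): the term sin(t) was incorrectly written as cos(t)
The later steps are derived from this incorrect expression, so the error originates in Step 4.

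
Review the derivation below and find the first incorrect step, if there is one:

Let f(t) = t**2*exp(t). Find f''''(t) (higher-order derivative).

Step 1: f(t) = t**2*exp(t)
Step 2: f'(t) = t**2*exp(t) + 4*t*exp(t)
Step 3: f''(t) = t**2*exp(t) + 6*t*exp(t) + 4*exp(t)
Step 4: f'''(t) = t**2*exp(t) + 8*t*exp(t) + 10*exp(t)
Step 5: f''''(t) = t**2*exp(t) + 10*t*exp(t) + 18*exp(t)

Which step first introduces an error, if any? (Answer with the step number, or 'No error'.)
Step 2

Step 2 is incorrect due to a wrong coefficient.
The step shows: t**2*exp(t) + 4*t*exp(t)
The correct value should be: t**2*exp(t) + 2*t*exp(t)

Explanation: The coefficient 2 was incorrectly written as 4: the term 2*t*exp(t) was incorrectly written as 4*t*exp(t)
The later steps are derived from this incorrect expression, so the error originates in Step 2.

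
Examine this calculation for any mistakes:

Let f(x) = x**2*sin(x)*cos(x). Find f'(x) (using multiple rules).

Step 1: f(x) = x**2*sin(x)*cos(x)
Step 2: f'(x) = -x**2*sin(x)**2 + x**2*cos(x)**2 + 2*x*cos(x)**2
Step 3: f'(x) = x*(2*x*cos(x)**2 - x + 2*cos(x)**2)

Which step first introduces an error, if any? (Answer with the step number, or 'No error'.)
Step 2

Step 2 is incorrect due to a wrong trig function.
The step shows: -x**2*sin(x)**2 + x**2*cos(x)**2 + 2*x*cos(x)**2
The correct value should be: -x**2*sin(x)**2 + x**2*cos(x)**2 + 2*x*sin(x)*cos(x)

Explanation: sin(x) was incorrectly written as cos(x): the term 2*x*sin(x)*cos(x) was incorrectly written as 2*x*cos(x)**2
The later steps are derived from this incorrect expression, so the error originates in Step 2.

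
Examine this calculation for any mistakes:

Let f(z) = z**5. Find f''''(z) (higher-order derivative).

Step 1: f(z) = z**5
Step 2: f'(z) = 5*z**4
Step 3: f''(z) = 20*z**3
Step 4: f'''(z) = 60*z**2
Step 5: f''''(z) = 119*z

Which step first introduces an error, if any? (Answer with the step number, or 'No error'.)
Step 5

Step 5 is incorrect due to a wrong coefficient.
The step shows: 119*z
The correct value should be: 120*z

Explanation: The coefficient 120 was incorrectly written as 119: the term 120*z was incorrectly written as 119*z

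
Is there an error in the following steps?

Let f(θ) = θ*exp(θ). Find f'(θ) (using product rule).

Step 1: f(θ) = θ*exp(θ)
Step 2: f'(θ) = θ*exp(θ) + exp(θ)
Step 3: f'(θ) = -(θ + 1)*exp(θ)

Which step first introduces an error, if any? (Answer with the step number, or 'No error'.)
Step 3

Step 3 is incorrect due to a sign flip.
The step shows: -(θ + 1)*exp(θ)
The correct value should be: (θ + 1)*exp(θ)

Explanation: The sign of the whole expression was flipped: the term (θ + 1)*exp(θ) was incorrectly written as -(θ + 1)*exp(θ)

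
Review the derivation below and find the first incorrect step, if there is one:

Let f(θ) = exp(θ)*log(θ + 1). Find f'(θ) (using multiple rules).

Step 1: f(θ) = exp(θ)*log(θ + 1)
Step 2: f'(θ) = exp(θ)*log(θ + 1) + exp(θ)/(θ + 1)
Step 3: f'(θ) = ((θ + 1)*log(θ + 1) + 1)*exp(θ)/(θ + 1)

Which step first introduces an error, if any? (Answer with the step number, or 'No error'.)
No error

All steps in this derivation are correct.
The final answer f'(θ) = ((θ + 1)*log(θ + 1) + 1)*exp(θ)/(θ + 1) is valid.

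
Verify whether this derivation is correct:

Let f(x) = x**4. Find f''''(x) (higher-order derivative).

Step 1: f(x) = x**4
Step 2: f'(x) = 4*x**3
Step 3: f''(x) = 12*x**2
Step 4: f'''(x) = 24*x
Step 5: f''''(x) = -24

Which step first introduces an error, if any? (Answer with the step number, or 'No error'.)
Step 5

Step 5 is incorrect due to a sign flip.
The step shows: -24
The correct value should be: 24

Explanation: The sign of the whole expression was flipped: the term 24 was incorrectly written as -24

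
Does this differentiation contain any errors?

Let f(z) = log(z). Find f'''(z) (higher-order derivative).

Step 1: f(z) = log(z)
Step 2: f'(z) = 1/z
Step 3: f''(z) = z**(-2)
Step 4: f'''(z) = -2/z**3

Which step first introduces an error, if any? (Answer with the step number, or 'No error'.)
Step 3

Step 3 is incorrect due to a sign flip.
The step shows: z**(-2)
The correct value should be: -1/z**2

Explanation: The sign of the whole expression was flipped: the term -1/z**2 was incorrectly written as z**(-2)
The later steps are derived from this incorrect expression, so the error originates in Step 3.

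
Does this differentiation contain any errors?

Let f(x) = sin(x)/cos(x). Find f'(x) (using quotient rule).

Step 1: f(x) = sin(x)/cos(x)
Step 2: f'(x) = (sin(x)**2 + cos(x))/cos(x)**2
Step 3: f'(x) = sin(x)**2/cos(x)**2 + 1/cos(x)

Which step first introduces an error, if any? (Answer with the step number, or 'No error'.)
Step 2

Step 2 is incorrect due to a wrong exponent.
The step shows: (sin(x)**2 + cos(x))/cos(x)**2
The correct value should be: (sin(x)**2 + cos(x)**2)/cos(x)**2

Explanation: The exponent 2 on cos(x) was incorrectly written as 1: the term (sin(x)**2 + cos(x)**2)/cos(x)**2 was incorrectly written as (sin(x)**2 + cos(x))/cos(x)**2
The later steps are derived from this incorrect expression, so the error originates in Step 2.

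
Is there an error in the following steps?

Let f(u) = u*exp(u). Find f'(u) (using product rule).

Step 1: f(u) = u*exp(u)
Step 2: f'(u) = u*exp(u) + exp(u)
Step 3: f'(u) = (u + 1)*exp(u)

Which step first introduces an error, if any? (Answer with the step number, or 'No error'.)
No error

All steps in this derivation are correct.
The final answer f'(u) = (u + 1)*exp(u) is valid.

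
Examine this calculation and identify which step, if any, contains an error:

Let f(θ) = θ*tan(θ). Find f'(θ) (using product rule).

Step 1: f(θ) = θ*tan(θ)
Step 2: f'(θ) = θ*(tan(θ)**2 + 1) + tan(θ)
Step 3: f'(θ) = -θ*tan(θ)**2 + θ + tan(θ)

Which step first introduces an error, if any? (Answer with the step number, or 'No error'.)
Step 3

Step 3 is incorrect due to a sign flip.
The step shows: -θ*tan(θ)**2 + θ + tan(θ)
The correct value should be: θ*tan(θ)**2 + θ + tan(θ)

Explanation: The sign of one term was flipped: the term θ*tan(θ)**2 was incorrectly written as -θ*tan(θ)**2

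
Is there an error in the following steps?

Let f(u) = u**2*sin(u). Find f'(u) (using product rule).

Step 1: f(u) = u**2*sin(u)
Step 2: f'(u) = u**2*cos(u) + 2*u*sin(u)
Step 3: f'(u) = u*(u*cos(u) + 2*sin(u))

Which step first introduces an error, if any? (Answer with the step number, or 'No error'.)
No error

All steps in this derivation are correct.
The final answer f'(u) = u*(u*cos(u) + 2*sin(u)) is valid.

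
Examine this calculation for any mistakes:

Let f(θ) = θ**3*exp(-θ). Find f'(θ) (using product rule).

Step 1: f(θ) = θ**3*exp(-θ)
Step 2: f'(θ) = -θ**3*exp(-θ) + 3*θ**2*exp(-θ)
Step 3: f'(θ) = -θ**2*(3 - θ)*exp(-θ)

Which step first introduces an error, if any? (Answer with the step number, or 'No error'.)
Step 3

Step 3 is incorrect due to a sign flip.
The step shows: -θ**2*(3 - θ)*exp(-θ)
The correct value should be: θ**2*(3 - θ)*exp(-θ)

Explanation: The sign of the whole expression was flipped: the term θ**2*(3 - θ)*exp(-θ) was incorrectly written as -θ**2*(3 - θ)*exp(-θ)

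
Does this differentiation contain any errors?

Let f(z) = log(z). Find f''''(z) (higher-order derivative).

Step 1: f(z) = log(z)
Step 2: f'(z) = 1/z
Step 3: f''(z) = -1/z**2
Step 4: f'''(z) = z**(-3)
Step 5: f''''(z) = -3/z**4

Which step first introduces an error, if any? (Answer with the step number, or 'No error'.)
Step 4

Step 4 is incorrect due to a wrong coefficient.
The step shows: z**(-3)
The correct value should be: 2/z**3

Explanation: The coefficient 2 was incorrectly written as 1: the term 2/z**3 was incorrectly written as z**(-3)
The later steps are derived from this incorrect expression, so the error originates in Step 4.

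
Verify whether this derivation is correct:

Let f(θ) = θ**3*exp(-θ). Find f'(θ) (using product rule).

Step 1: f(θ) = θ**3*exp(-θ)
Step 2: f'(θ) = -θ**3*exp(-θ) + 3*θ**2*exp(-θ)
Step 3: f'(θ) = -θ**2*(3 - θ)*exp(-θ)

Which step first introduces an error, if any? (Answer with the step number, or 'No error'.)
Step 3

Step 3 is incorrect due to a sign flip.
The step shows: -θ**2*(3 - θ)*exp(-θ)
The correct value should be: θ**2*(3 - θ)*exp(-θ)

Explanation: The sign of the whole expression was flipped: the term θ**2*(3 - θ)*exp(-θ) was incorrectly written as -θ**2*(3 - θ)*exp(-θ)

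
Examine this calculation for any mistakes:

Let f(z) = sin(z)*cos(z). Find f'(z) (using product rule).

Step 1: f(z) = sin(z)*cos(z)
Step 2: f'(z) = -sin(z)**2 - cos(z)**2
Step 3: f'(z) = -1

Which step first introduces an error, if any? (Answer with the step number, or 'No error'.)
Step 2

Step 2 is incorrect due to a sign flip.
The step shows: -sin(z)**2 - cos(z)**2
The correct value should be: -sin(z)**2 + cos(z)**2

Explanation: The sign of one term was flipped: the term cos(z)**2 was incorrectly written as -cos(z)**2
The later steps are derived from this incorrect expression, so the error originates in Step 2.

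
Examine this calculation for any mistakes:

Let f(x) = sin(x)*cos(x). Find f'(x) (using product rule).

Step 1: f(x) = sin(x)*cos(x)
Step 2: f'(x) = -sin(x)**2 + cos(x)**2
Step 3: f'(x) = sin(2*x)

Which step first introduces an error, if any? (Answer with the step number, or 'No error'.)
Step 3

Step 3 is incorrect due to a wrong trig function.
The step shows: sin(2*x)
The correct value should be: cos(2*x)

Explanation: cos(2*x) was incorrectly written as sin(2*x): the term cos(2*x) was incorrectly written as sin(2*x)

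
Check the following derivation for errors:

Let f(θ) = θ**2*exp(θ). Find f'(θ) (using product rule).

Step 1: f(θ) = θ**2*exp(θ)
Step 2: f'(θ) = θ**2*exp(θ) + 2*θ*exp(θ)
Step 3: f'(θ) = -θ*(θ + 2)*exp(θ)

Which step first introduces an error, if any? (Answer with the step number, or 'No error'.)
Step 3

Step 3 is incorrect due to a sign flip.
The step shows: -θ*(θ + 2)*exp(θ)
The correct value should be: θ*(θ + 2)*exp(θ)

Explanation: The sign of the whole expression was flipped: the term θ*(θ + 2)*exp(θ) was incorrectly written as -θ*(θ + 2)*exp(θ)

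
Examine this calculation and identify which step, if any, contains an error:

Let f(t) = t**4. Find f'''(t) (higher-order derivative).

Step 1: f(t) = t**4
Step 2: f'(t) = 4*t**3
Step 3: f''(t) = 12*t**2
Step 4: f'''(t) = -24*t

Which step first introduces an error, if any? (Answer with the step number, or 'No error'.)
Step 4

Step 4 is incorrect due to a sign flip.
The step shows: -24*t
The correct value should be: 24*t

Explanation: The sign of the whole expression was flipped: the term 24*t was incorrectly written as -24*t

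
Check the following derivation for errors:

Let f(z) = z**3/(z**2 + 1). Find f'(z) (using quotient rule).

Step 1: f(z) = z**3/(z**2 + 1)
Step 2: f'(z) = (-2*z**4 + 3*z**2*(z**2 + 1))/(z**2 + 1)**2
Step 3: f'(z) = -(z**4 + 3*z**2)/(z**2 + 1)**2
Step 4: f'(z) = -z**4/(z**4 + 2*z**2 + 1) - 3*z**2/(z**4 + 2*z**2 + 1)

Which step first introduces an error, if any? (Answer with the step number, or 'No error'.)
Step 3

Step 3 is incorrect due to a sign flip.
The step shows: -(z**4 + 3*z**2)/(z**2 + 1)**2
The correct value should be: (z**4 + 3*z**2)/(z**2 + 1)**2

Explanation: The sign of the whole expression was flipped: the term (z**4 + 3*z**2)/(z**2 + 1)**2 was incorrectly written as -(z**4 + 3*z**2)/(z**2 + 1)**2
The later steps are derived from this incorrect expression, so the error originates in Step 3.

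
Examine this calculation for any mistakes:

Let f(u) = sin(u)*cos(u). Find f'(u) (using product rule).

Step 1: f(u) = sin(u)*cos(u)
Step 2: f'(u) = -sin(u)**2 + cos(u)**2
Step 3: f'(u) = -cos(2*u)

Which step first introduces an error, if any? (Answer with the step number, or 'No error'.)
Step 3

Step 3 is incorrect due to a sign flip.
The step shows: -cos(2*u)
The correct value should be: cos(2*u)

Explanation: The sign of the whole expression was flipped: the term cos(2*u) was incorrectly written as -cos(2*u)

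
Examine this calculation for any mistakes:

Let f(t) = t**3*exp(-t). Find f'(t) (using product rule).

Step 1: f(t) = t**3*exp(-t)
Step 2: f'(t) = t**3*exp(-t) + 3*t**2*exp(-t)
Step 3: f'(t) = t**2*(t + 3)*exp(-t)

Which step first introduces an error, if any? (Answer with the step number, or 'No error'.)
Step 2

Step 2 is incorrect due to a sign flip.
The step shows: t**3*exp(-t) + 3*t**2*exp(-t)
The correct value should be: -t**3*exp(-t) + 3*t**2*exp(-t)

Explanation: The sign of one term was flipped: the term -t**3*exp(-t) was incorrectly written as t**3*exp(-t)
The later steps are derived from this incorrect expression, so the error originates in Step 2.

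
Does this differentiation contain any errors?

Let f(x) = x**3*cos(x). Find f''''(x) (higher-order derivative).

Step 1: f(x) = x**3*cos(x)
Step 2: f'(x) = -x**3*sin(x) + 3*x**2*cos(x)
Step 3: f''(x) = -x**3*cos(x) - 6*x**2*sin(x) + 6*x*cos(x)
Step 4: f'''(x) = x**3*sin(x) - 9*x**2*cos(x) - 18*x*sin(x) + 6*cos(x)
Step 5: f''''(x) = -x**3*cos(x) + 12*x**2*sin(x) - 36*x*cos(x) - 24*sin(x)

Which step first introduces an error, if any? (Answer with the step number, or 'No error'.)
Step 5

Step 5 is incorrect due to a sign flip.
The step shows: -x**3*cos(x) + 12*x**2*sin(x) - 36*x*cos(x) - 24*sin(x)
The correct value should be: x**3*cos(x) + 12*x**2*sin(x) - 36*x*cos(x) - 24*sin(x)

Explanation: The sign of one term was flipped: the term x**3*cos(x) was incorrectly written as -x**3*cos(x)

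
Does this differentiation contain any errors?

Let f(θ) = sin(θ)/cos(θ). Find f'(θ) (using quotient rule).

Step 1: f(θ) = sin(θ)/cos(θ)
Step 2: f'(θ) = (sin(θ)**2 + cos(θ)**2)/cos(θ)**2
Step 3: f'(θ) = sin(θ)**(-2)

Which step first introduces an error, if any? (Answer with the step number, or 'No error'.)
Step 3

Step 3 is incorrect due to a wrong trig function.
The step shows: sin(θ)**(-2)
The correct value should be: cos(θ)**(-2)

Explanation: cos(θ) was incorrectly written as sin(θ): the term cos(θ)**(-2) was incorrectly written as sin(θ)**(-2)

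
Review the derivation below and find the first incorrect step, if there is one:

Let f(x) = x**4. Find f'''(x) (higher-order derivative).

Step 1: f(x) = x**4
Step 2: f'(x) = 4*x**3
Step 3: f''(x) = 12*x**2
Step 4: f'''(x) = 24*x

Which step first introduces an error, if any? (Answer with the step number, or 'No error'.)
No error

All steps in this derivation are correct.
The final answer f'''(x) = 24*x is valid.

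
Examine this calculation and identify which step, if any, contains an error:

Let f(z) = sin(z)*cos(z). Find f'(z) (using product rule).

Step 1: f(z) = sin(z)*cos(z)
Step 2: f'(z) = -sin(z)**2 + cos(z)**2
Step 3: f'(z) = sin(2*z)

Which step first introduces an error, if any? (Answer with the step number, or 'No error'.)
Step 3

Step 3 is incorrect due to a wrong trig function.
The step shows: sin(2*z)
The correct value should be: cos(2*z)

Explanation: cos(2*z) was incorrectly written as sin(2*z): the term cos(2*z) was incorrectly written as sin(2*z)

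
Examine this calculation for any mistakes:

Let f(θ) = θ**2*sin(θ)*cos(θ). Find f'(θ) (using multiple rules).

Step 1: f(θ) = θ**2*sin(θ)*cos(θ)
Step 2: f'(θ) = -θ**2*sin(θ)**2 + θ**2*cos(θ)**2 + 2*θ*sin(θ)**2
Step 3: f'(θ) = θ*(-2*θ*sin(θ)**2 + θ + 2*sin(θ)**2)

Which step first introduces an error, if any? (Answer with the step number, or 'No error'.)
Step 2

Step 2 is incorrect due to a wrong trig function.
The step shows: -θ**2*sin(θ)**2 + θ**2*cos(θ)**2 + 2*θ*sin(θ)**2
The correct value should be: -θ**2*sin(θ)**2 + θ**2*cos(θ)**2 + 2*θ*sin(θ)*cos(θ)

Explanation: cos(θ) was incorrectly written as sin(θ): the term 2*θ*sin(θ)*cos(θ) was incorrectly written as 2*θ*sin(θ)**2
The later steps are derived from this incorrect expression, so the error originates in Step 2.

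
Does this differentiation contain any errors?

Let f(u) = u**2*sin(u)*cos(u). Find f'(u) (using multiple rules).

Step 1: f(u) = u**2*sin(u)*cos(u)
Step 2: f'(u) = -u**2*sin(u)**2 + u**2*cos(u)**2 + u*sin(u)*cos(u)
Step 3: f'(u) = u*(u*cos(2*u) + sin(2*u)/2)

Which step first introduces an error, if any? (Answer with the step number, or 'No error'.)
Step 2

Step 2 is incorrect due to a wrong coefficient.
The step shows: -u**2*sin(u)**2 + u**2*cos(u)**2 + u*sin(u)*cos(u)
The correct value should be: -u**2*sin(u)**2 + u**2*cos(u)**2 + 2*u*sin(u)*cos(u)

Explanation: The coefficient 2 was incorrectly written as 1: the term 2*u*sin(u)*cos(u) was incorrectly written as u*sin(u)*cos(u)
The later steps are derived from this incorrect expression, so the error originates in Step 2.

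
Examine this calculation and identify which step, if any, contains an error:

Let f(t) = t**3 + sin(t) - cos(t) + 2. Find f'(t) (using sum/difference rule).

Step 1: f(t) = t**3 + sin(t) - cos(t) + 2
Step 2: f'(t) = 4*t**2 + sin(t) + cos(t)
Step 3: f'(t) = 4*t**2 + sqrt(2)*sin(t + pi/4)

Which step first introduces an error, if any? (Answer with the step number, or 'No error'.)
Step 2

Step 2 is incorrect due to a wrong coefficient.
The step shows: 4*t**2 + sin(t) + cos(t)
The correct value should be: 3*t**2 + sin(t) + cos(t)

Explanation: The coefficient 3 was incorrectly written as 4: the term 3*t**2 was incorrectly written as 4*t**2
The later steps are derived from this incorrect expression, so the error originates in Step 2.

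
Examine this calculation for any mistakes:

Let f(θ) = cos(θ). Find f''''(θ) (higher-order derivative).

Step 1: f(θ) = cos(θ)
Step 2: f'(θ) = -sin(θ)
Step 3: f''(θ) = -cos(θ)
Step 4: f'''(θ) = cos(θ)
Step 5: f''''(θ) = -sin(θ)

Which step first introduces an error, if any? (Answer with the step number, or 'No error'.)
Step 4

Step 4 is incorrect due to a wrong trig function.
The step shows: cos(θ)
The correct value should be: sin(θ)

Explanation: sin(θ) was incorrectly written as cos(θ): the term sin(θ) was incorrectly written as cos(θ)
The later steps are derived from this incorrect expression, so the error originates in Step 4.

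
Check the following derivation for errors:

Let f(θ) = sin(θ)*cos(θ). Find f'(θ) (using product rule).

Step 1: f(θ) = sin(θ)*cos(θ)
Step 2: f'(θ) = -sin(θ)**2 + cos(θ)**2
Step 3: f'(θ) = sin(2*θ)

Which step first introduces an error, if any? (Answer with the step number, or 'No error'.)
Step 3

Step 3 is incorrect due to a wrong trig function.
The step shows: sin(2*θ)
The correct value should be: cos(2*θ)

Explanation: cos(2*θ) was incorrectly written as sin(2*θ): the term cos(2*θ) was incorrectly written as sin(2*θ)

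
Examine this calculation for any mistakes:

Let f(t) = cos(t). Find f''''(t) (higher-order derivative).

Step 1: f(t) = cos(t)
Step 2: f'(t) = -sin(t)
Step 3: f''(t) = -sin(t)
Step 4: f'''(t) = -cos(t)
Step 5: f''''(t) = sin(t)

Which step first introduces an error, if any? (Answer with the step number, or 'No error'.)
Step 3

Step 3 is incorrect due to a wrong trig function.
The step shows: -sin(t)
The correct value should be: -cos(t)

Explanation: cos(t) was incorrectly written as sin(t): the term -cos(t) was incorrectly written as -sin(t)
The later steps are derived from this incorrect expression, so the error originates in Step 3.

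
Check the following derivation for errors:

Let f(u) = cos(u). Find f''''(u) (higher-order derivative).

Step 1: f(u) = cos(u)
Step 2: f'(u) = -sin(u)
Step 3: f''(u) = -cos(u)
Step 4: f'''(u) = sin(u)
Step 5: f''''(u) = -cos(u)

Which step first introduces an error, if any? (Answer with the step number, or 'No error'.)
Step 5

Step 5 is incorrect due to a sign flip.
The step shows: -cos(u)
The correct value should be: cos(u)

Explanation: The sign of the whole expression was flipped: the term cos(u) was incorrectly written as -cos(u)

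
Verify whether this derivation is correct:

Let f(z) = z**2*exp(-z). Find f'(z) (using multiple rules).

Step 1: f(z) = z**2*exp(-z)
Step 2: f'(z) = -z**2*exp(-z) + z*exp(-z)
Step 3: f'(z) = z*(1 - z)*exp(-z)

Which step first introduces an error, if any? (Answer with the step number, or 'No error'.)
Step 2

Step 2 is incorrect due to a wrong coefficient.
The step shows: -z**2*exp(-z) + z*exp(-z)
The correct value should be: -z**2*exp(-z) + 2*z*exp(-z)

Explanation: The coefficient 2 was incorrectly written as 1: the term 2*z*exp(-z) was incorrectly written as z*exp(-z)
The later steps are derived from this incorrect expression, so the error originates in Step 2.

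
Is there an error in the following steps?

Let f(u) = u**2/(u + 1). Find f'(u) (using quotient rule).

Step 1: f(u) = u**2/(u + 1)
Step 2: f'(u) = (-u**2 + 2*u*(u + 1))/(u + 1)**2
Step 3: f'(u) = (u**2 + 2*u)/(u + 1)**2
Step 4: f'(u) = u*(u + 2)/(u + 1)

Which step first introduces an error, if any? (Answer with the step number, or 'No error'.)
Step 4

Step 4 is incorrect due to a wrong exponent.
The step shows: u*(u + 2)/(u + 1)
The correct value should be: u*(u + 2)/(u + 1)**2

Explanation: The exponent -2 on u + 1 was incorrectly written as -1: the term u*(u + 2)/(u + 1)**2 was incorrectly written as u*(u + 2)/(u + 1)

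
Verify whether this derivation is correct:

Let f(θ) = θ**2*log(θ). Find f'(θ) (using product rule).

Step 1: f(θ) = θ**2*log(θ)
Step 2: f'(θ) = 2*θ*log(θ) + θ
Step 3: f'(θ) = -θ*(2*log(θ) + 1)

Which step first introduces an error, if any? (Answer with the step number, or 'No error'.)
Step 3

Step 3 is incorrect due to a sign flip.
The step shows: -θ*(2*log(θ) + 1)
The correct value should be: θ*(2*log(θ) + 1)

Explanation: The sign of the whole expression was flipped: the term θ*(2*log(θ) + 1) was incorrectly written as -θ*(2*log(θ) + 1)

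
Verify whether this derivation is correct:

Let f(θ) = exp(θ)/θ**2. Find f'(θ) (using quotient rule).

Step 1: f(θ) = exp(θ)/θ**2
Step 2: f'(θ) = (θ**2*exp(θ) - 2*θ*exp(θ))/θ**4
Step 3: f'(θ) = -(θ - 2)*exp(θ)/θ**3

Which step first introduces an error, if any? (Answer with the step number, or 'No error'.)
Step 3

Step 3 is incorrect due to a sign flip.
The step shows: -(θ - 2)*exp(θ)/θ**3
The correct value should be: (θ - 2)*exp(θ)/θ**3

Explanation: The sign of the whole expression was flipped: the term (θ - 2)*exp(θ)/θ**3 was incorrectly written as -(θ - 2)*exp(θ)/θ**3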